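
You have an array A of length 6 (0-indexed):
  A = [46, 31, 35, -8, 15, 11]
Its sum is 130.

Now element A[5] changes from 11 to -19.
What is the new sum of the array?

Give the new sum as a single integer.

Answer: 100

Derivation:
Old value at index 5: 11
New value at index 5: -19
Delta = -19 - 11 = -30
New sum = old_sum + delta = 130 + (-30) = 100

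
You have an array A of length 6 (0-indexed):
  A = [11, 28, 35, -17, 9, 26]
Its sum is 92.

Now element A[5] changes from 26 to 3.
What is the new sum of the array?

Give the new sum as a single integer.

Old value at index 5: 26
New value at index 5: 3
Delta = 3 - 26 = -23
New sum = old_sum + delta = 92 + (-23) = 69

Answer: 69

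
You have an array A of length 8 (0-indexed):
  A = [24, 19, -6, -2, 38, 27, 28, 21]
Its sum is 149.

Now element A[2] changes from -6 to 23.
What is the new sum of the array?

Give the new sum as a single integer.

Answer: 178

Derivation:
Old value at index 2: -6
New value at index 2: 23
Delta = 23 - -6 = 29
New sum = old_sum + delta = 149 + (29) = 178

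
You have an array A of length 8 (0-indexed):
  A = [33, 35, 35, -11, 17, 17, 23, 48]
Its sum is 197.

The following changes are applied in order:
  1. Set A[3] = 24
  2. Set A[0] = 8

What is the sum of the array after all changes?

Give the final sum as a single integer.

Initial sum: 197
Change 1: A[3] -11 -> 24, delta = 35, sum = 232
Change 2: A[0] 33 -> 8, delta = -25, sum = 207

Answer: 207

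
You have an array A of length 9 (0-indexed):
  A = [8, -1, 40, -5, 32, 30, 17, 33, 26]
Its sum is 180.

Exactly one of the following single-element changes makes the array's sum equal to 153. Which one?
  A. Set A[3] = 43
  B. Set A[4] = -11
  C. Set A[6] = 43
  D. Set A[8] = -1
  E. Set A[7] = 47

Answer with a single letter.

Answer: D

Derivation:
Option A: A[3] -5->43, delta=48, new_sum=180+(48)=228
Option B: A[4] 32->-11, delta=-43, new_sum=180+(-43)=137
Option C: A[6] 17->43, delta=26, new_sum=180+(26)=206
Option D: A[8] 26->-1, delta=-27, new_sum=180+(-27)=153 <-- matches target
Option E: A[7] 33->47, delta=14, new_sum=180+(14)=194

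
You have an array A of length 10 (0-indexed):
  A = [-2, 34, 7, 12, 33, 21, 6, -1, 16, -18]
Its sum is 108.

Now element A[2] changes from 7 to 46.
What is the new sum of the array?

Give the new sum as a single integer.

Old value at index 2: 7
New value at index 2: 46
Delta = 46 - 7 = 39
New sum = old_sum + delta = 108 + (39) = 147

Answer: 147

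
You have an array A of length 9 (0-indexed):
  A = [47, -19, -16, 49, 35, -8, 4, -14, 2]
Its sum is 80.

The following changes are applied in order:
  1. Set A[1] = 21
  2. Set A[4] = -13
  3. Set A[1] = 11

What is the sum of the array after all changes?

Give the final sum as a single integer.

Initial sum: 80
Change 1: A[1] -19 -> 21, delta = 40, sum = 120
Change 2: A[4] 35 -> -13, delta = -48, sum = 72
Change 3: A[1] 21 -> 11, delta = -10, sum = 62

Answer: 62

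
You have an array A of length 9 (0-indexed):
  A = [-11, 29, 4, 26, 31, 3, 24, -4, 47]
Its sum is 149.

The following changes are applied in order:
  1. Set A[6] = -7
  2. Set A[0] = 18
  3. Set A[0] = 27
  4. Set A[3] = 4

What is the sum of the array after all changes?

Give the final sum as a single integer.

Initial sum: 149
Change 1: A[6] 24 -> -7, delta = -31, sum = 118
Change 2: A[0] -11 -> 18, delta = 29, sum = 147
Change 3: A[0] 18 -> 27, delta = 9, sum = 156
Change 4: A[3] 26 -> 4, delta = -22, sum = 134

Answer: 134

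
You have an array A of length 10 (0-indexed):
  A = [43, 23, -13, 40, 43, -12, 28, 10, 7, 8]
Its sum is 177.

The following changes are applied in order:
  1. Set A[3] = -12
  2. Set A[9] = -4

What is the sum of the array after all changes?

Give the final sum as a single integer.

Initial sum: 177
Change 1: A[3] 40 -> -12, delta = -52, sum = 125
Change 2: A[9] 8 -> -4, delta = -12, sum = 113

Answer: 113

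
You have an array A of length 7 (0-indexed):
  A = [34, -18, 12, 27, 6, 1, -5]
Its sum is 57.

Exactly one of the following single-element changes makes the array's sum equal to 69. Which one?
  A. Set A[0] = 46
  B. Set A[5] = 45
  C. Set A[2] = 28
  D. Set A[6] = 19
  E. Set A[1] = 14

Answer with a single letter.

Answer: A

Derivation:
Option A: A[0] 34->46, delta=12, new_sum=57+(12)=69 <-- matches target
Option B: A[5] 1->45, delta=44, new_sum=57+(44)=101
Option C: A[2] 12->28, delta=16, new_sum=57+(16)=73
Option D: A[6] -5->19, delta=24, new_sum=57+(24)=81
Option E: A[1] -18->14, delta=32, new_sum=57+(32)=89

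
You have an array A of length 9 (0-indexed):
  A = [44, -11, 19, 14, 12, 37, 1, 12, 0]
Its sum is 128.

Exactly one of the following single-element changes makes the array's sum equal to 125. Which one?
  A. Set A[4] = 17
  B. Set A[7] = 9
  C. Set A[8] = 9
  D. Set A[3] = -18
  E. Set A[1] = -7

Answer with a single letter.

Answer: B

Derivation:
Option A: A[4] 12->17, delta=5, new_sum=128+(5)=133
Option B: A[7] 12->9, delta=-3, new_sum=128+(-3)=125 <-- matches target
Option C: A[8] 0->9, delta=9, new_sum=128+(9)=137
Option D: A[3] 14->-18, delta=-32, new_sum=128+(-32)=96
Option E: A[1] -11->-7, delta=4, new_sum=128+(4)=132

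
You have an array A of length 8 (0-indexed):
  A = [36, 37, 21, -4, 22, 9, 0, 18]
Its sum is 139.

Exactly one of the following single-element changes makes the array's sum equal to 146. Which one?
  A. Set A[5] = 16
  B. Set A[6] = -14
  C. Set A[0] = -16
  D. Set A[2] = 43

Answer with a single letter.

Answer: A

Derivation:
Option A: A[5] 9->16, delta=7, new_sum=139+(7)=146 <-- matches target
Option B: A[6] 0->-14, delta=-14, new_sum=139+(-14)=125
Option C: A[0] 36->-16, delta=-52, new_sum=139+(-52)=87
Option D: A[2] 21->43, delta=22, new_sum=139+(22)=161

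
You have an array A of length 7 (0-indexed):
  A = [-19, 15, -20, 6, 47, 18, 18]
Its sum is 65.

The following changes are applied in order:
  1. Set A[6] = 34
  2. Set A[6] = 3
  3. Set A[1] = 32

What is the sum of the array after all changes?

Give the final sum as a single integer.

Initial sum: 65
Change 1: A[6] 18 -> 34, delta = 16, sum = 81
Change 2: A[6] 34 -> 3, delta = -31, sum = 50
Change 3: A[1] 15 -> 32, delta = 17, sum = 67

Answer: 67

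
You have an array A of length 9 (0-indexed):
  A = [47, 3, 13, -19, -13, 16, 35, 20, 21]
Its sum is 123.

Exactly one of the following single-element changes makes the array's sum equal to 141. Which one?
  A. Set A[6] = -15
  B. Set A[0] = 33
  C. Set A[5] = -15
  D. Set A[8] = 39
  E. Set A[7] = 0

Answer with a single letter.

Answer: D

Derivation:
Option A: A[6] 35->-15, delta=-50, new_sum=123+(-50)=73
Option B: A[0] 47->33, delta=-14, new_sum=123+(-14)=109
Option C: A[5] 16->-15, delta=-31, new_sum=123+(-31)=92
Option D: A[8] 21->39, delta=18, new_sum=123+(18)=141 <-- matches target
Option E: A[7] 20->0, delta=-20, new_sum=123+(-20)=103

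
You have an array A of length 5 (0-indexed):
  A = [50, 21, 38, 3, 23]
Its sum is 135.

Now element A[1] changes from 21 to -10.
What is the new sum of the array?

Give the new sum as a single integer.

Old value at index 1: 21
New value at index 1: -10
Delta = -10 - 21 = -31
New sum = old_sum + delta = 135 + (-31) = 104

Answer: 104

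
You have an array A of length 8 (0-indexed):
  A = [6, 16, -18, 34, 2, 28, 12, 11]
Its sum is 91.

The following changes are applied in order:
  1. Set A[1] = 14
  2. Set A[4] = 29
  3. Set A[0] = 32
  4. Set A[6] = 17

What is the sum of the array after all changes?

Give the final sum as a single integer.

Initial sum: 91
Change 1: A[1] 16 -> 14, delta = -2, sum = 89
Change 2: A[4] 2 -> 29, delta = 27, sum = 116
Change 3: A[0] 6 -> 32, delta = 26, sum = 142
Change 4: A[6] 12 -> 17, delta = 5, sum = 147

Answer: 147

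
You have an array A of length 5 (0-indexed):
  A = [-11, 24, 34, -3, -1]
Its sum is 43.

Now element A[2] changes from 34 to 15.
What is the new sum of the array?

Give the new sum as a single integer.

Answer: 24

Derivation:
Old value at index 2: 34
New value at index 2: 15
Delta = 15 - 34 = -19
New sum = old_sum + delta = 43 + (-19) = 24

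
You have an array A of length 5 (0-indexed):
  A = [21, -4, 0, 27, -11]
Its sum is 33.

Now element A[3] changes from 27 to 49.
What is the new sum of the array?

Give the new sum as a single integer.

Old value at index 3: 27
New value at index 3: 49
Delta = 49 - 27 = 22
New sum = old_sum + delta = 33 + (22) = 55

Answer: 55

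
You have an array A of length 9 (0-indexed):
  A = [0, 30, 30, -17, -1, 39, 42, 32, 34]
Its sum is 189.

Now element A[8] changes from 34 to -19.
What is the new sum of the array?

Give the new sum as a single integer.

Answer: 136

Derivation:
Old value at index 8: 34
New value at index 8: -19
Delta = -19 - 34 = -53
New sum = old_sum + delta = 189 + (-53) = 136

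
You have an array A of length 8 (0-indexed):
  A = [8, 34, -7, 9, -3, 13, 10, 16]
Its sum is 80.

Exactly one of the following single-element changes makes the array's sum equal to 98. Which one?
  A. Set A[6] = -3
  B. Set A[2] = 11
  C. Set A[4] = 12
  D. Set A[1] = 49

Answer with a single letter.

Option A: A[6] 10->-3, delta=-13, new_sum=80+(-13)=67
Option B: A[2] -7->11, delta=18, new_sum=80+(18)=98 <-- matches target
Option C: A[4] -3->12, delta=15, new_sum=80+(15)=95
Option D: A[1] 34->49, delta=15, new_sum=80+(15)=95

Answer: B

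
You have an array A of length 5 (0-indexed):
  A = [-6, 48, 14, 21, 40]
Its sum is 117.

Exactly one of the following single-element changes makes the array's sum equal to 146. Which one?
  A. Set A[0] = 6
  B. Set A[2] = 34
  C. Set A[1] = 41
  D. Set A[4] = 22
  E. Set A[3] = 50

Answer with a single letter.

Option A: A[0] -6->6, delta=12, new_sum=117+(12)=129
Option B: A[2] 14->34, delta=20, new_sum=117+(20)=137
Option C: A[1] 48->41, delta=-7, new_sum=117+(-7)=110
Option D: A[4] 40->22, delta=-18, new_sum=117+(-18)=99
Option E: A[3] 21->50, delta=29, new_sum=117+(29)=146 <-- matches target

Answer: E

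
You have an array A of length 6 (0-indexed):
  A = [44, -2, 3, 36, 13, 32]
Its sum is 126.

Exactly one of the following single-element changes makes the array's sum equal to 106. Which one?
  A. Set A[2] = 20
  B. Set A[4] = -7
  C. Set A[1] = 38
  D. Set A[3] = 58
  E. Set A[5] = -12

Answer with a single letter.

Answer: B

Derivation:
Option A: A[2] 3->20, delta=17, new_sum=126+(17)=143
Option B: A[4] 13->-7, delta=-20, new_sum=126+(-20)=106 <-- matches target
Option C: A[1] -2->38, delta=40, new_sum=126+(40)=166
Option D: A[3] 36->58, delta=22, new_sum=126+(22)=148
Option E: A[5] 32->-12, delta=-44, new_sum=126+(-44)=82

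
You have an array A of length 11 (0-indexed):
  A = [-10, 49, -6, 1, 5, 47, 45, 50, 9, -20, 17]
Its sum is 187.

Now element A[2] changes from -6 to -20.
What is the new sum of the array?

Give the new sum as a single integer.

Old value at index 2: -6
New value at index 2: -20
Delta = -20 - -6 = -14
New sum = old_sum + delta = 187 + (-14) = 173

Answer: 173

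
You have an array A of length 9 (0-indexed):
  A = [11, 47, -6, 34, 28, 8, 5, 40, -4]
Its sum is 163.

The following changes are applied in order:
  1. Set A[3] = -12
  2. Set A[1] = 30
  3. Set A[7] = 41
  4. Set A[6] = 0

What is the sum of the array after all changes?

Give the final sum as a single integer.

Answer: 96

Derivation:
Initial sum: 163
Change 1: A[3] 34 -> -12, delta = -46, sum = 117
Change 2: A[1] 47 -> 30, delta = -17, sum = 100
Change 3: A[7] 40 -> 41, delta = 1, sum = 101
Change 4: A[6] 5 -> 0, delta = -5, sum = 96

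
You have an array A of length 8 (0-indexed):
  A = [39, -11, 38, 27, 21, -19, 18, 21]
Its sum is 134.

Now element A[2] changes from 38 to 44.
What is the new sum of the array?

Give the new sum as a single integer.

Answer: 140

Derivation:
Old value at index 2: 38
New value at index 2: 44
Delta = 44 - 38 = 6
New sum = old_sum + delta = 134 + (6) = 140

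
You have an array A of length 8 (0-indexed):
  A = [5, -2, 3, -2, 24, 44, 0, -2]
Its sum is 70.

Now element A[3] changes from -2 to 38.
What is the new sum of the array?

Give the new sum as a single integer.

Answer: 110

Derivation:
Old value at index 3: -2
New value at index 3: 38
Delta = 38 - -2 = 40
New sum = old_sum + delta = 70 + (40) = 110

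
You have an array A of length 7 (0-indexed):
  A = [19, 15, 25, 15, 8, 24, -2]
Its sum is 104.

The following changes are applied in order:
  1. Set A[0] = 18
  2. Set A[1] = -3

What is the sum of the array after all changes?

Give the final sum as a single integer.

Answer: 85

Derivation:
Initial sum: 104
Change 1: A[0] 19 -> 18, delta = -1, sum = 103
Change 2: A[1] 15 -> -3, delta = -18, sum = 85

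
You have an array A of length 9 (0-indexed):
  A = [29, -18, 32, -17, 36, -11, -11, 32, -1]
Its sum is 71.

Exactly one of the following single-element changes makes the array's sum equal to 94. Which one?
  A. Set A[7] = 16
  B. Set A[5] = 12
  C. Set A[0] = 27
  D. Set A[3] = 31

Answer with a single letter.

Option A: A[7] 32->16, delta=-16, new_sum=71+(-16)=55
Option B: A[5] -11->12, delta=23, new_sum=71+(23)=94 <-- matches target
Option C: A[0] 29->27, delta=-2, new_sum=71+(-2)=69
Option D: A[3] -17->31, delta=48, new_sum=71+(48)=119

Answer: B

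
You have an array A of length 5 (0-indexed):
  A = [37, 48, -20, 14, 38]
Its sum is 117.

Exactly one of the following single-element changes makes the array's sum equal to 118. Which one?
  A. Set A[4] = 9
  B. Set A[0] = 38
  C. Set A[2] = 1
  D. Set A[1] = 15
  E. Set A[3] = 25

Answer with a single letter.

Option A: A[4] 38->9, delta=-29, new_sum=117+(-29)=88
Option B: A[0] 37->38, delta=1, new_sum=117+(1)=118 <-- matches target
Option C: A[2] -20->1, delta=21, new_sum=117+(21)=138
Option D: A[1] 48->15, delta=-33, new_sum=117+(-33)=84
Option E: A[3] 14->25, delta=11, new_sum=117+(11)=128

Answer: B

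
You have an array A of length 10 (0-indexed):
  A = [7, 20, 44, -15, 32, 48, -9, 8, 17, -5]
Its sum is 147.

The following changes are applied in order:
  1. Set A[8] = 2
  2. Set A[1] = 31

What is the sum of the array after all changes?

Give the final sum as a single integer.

Initial sum: 147
Change 1: A[8] 17 -> 2, delta = -15, sum = 132
Change 2: A[1] 20 -> 31, delta = 11, sum = 143

Answer: 143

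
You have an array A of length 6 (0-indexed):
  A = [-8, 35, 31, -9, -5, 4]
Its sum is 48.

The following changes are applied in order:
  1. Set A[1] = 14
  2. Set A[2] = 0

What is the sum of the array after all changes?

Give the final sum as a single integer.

Initial sum: 48
Change 1: A[1] 35 -> 14, delta = -21, sum = 27
Change 2: A[2] 31 -> 0, delta = -31, sum = -4

Answer: -4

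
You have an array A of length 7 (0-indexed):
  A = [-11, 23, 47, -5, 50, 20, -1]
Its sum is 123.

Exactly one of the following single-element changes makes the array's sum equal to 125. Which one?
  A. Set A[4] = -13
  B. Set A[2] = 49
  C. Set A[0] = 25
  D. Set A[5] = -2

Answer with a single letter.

Answer: B

Derivation:
Option A: A[4] 50->-13, delta=-63, new_sum=123+(-63)=60
Option B: A[2] 47->49, delta=2, new_sum=123+(2)=125 <-- matches target
Option C: A[0] -11->25, delta=36, new_sum=123+(36)=159
Option D: A[5] 20->-2, delta=-22, new_sum=123+(-22)=101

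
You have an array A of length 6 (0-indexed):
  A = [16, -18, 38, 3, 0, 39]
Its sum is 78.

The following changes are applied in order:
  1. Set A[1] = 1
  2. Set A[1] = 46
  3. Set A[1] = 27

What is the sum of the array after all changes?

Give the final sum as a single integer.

Initial sum: 78
Change 1: A[1] -18 -> 1, delta = 19, sum = 97
Change 2: A[1] 1 -> 46, delta = 45, sum = 142
Change 3: A[1] 46 -> 27, delta = -19, sum = 123

Answer: 123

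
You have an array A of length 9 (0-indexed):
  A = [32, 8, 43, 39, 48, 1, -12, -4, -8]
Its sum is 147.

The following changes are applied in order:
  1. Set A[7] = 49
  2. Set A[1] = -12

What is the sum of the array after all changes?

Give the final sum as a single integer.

Answer: 180

Derivation:
Initial sum: 147
Change 1: A[7] -4 -> 49, delta = 53, sum = 200
Change 2: A[1] 8 -> -12, delta = -20, sum = 180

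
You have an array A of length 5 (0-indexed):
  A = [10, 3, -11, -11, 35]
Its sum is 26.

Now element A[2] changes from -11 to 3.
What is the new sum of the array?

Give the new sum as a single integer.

Answer: 40

Derivation:
Old value at index 2: -11
New value at index 2: 3
Delta = 3 - -11 = 14
New sum = old_sum + delta = 26 + (14) = 40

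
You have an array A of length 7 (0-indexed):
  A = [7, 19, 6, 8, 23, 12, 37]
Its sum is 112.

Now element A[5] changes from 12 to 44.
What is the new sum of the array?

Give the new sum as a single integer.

Old value at index 5: 12
New value at index 5: 44
Delta = 44 - 12 = 32
New sum = old_sum + delta = 112 + (32) = 144

Answer: 144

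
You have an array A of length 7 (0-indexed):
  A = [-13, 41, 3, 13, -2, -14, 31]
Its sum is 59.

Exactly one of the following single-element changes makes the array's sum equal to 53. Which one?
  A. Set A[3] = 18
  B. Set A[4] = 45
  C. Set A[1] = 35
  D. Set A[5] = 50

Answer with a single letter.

Option A: A[3] 13->18, delta=5, new_sum=59+(5)=64
Option B: A[4] -2->45, delta=47, new_sum=59+(47)=106
Option C: A[1] 41->35, delta=-6, new_sum=59+(-6)=53 <-- matches target
Option D: A[5] -14->50, delta=64, new_sum=59+(64)=123

Answer: C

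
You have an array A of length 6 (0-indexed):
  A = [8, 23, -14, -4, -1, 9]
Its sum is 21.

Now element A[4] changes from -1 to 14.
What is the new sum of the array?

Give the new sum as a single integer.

Answer: 36

Derivation:
Old value at index 4: -1
New value at index 4: 14
Delta = 14 - -1 = 15
New sum = old_sum + delta = 21 + (15) = 36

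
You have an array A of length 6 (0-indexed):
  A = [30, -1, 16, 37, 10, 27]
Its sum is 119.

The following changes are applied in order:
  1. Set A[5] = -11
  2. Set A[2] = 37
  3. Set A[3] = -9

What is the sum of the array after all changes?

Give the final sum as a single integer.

Initial sum: 119
Change 1: A[5] 27 -> -11, delta = -38, sum = 81
Change 2: A[2] 16 -> 37, delta = 21, sum = 102
Change 3: A[3] 37 -> -9, delta = -46, sum = 56

Answer: 56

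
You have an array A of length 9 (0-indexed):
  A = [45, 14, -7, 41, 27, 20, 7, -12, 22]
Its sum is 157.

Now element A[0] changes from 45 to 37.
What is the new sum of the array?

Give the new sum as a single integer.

Answer: 149

Derivation:
Old value at index 0: 45
New value at index 0: 37
Delta = 37 - 45 = -8
New sum = old_sum + delta = 157 + (-8) = 149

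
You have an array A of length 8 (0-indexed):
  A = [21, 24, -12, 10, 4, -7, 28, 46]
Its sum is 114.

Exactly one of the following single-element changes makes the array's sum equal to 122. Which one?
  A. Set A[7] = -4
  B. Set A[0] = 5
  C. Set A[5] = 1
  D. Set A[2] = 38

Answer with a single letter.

Answer: C

Derivation:
Option A: A[7] 46->-4, delta=-50, new_sum=114+(-50)=64
Option B: A[0] 21->5, delta=-16, new_sum=114+(-16)=98
Option C: A[5] -7->1, delta=8, new_sum=114+(8)=122 <-- matches target
Option D: A[2] -12->38, delta=50, new_sum=114+(50)=164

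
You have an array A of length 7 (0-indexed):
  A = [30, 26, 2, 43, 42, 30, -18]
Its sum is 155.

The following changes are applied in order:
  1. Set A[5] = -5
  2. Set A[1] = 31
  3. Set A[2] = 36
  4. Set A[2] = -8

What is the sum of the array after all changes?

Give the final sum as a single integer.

Initial sum: 155
Change 1: A[5] 30 -> -5, delta = -35, sum = 120
Change 2: A[1] 26 -> 31, delta = 5, sum = 125
Change 3: A[2] 2 -> 36, delta = 34, sum = 159
Change 4: A[2] 36 -> -8, delta = -44, sum = 115

Answer: 115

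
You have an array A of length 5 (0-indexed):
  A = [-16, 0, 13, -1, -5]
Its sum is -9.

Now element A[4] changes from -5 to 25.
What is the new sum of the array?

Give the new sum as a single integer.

Old value at index 4: -5
New value at index 4: 25
Delta = 25 - -5 = 30
New sum = old_sum + delta = -9 + (30) = 21

Answer: 21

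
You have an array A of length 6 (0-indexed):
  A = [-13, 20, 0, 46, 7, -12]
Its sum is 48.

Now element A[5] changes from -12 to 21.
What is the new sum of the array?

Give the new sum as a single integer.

Answer: 81

Derivation:
Old value at index 5: -12
New value at index 5: 21
Delta = 21 - -12 = 33
New sum = old_sum + delta = 48 + (33) = 81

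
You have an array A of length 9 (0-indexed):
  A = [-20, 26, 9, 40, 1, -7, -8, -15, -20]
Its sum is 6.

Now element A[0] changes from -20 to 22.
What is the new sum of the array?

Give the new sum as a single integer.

Old value at index 0: -20
New value at index 0: 22
Delta = 22 - -20 = 42
New sum = old_sum + delta = 6 + (42) = 48

Answer: 48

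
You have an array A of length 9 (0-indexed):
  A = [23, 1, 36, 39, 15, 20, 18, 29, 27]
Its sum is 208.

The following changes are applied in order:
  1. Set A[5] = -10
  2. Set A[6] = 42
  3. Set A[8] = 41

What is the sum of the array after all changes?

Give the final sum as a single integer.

Initial sum: 208
Change 1: A[5] 20 -> -10, delta = -30, sum = 178
Change 2: A[6] 18 -> 42, delta = 24, sum = 202
Change 3: A[8] 27 -> 41, delta = 14, sum = 216

Answer: 216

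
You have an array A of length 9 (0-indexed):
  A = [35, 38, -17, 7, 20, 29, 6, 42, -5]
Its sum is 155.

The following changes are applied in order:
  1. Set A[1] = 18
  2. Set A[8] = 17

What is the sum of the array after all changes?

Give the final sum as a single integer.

Initial sum: 155
Change 1: A[1] 38 -> 18, delta = -20, sum = 135
Change 2: A[8] -5 -> 17, delta = 22, sum = 157

Answer: 157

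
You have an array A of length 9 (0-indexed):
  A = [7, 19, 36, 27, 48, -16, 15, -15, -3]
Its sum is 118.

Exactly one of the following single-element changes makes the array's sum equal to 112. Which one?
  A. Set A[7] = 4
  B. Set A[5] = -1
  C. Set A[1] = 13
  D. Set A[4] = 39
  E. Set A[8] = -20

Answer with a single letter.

Answer: C

Derivation:
Option A: A[7] -15->4, delta=19, new_sum=118+(19)=137
Option B: A[5] -16->-1, delta=15, new_sum=118+(15)=133
Option C: A[1] 19->13, delta=-6, new_sum=118+(-6)=112 <-- matches target
Option D: A[4] 48->39, delta=-9, new_sum=118+(-9)=109
Option E: A[8] -3->-20, delta=-17, new_sum=118+(-17)=101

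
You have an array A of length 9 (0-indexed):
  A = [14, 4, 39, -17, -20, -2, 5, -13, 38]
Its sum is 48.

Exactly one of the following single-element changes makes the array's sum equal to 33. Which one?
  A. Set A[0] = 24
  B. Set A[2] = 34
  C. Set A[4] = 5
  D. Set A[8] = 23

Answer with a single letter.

Option A: A[0] 14->24, delta=10, new_sum=48+(10)=58
Option B: A[2] 39->34, delta=-5, new_sum=48+(-5)=43
Option C: A[4] -20->5, delta=25, new_sum=48+(25)=73
Option D: A[8] 38->23, delta=-15, new_sum=48+(-15)=33 <-- matches target

Answer: D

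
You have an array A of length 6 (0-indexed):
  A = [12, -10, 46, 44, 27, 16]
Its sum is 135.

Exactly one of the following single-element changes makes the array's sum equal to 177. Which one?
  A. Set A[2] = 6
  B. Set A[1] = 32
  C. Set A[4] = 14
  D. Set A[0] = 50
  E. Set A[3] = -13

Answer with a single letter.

Answer: B

Derivation:
Option A: A[2] 46->6, delta=-40, new_sum=135+(-40)=95
Option B: A[1] -10->32, delta=42, new_sum=135+(42)=177 <-- matches target
Option C: A[4] 27->14, delta=-13, new_sum=135+(-13)=122
Option D: A[0] 12->50, delta=38, new_sum=135+(38)=173
Option E: A[3] 44->-13, delta=-57, new_sum=135+(-57)=78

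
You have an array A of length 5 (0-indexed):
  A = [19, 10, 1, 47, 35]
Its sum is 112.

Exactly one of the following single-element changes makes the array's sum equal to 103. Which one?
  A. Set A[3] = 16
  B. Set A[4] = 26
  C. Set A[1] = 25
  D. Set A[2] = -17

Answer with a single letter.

Option A: A[3] 47->16, delta=-31, new_sum=112+(-31)=81
Option B: A[4] 35->26, delta=-9, new_sum=112+(-9)=103 <-- matches target
Option C: A[1] 10->25, delta=15, new_sum=112+(15)=127
Option D: A[2] 1->-17, delta=-18, new_sum=112+(-18)=94

Answer: B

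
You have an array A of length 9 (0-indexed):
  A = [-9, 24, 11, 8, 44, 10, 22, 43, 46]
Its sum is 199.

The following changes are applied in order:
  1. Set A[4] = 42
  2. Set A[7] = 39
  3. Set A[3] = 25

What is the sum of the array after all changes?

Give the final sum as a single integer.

Answer: 210

Derivation:
Initial sum: 199
Change 1: A[4] 44 -> 42, delta = -2, sum = 197
Change 2: A[7] 43 -> 39, delta = -4, sum = 193
Change 3: A[3] 8 -> 25, delta = 17, sum = 210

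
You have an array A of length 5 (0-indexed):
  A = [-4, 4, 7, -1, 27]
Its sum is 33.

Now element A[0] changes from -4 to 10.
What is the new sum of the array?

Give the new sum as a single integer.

Old value at index 0: -4
New value at index 0: 10
Delta = 10 - -4 = 14
New sum = old_sum + delta = 33 + (14) = 47

Answer: 47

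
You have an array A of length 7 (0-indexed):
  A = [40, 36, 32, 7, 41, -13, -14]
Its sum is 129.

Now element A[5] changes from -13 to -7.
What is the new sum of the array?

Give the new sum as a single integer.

Answer: 135

Derivation:
Old value at index 5: -13
New value at index 5: -7
Delta = -7 - -13 = 6
New sum = old_sum + delta = 129 + (6) = 135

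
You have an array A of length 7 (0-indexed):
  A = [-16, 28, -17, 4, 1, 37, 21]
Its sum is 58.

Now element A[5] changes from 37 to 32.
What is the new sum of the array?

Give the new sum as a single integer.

Old value at index 5: 37
New value at index 5: 32
Delta = 32 - 37 = -5
New sum = old_sum + delta = 58 + (-5) = 53

Answer: 53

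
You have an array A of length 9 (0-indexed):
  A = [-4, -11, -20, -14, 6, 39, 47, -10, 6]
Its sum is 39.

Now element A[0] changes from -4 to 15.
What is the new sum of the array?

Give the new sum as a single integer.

Old value at index 0: -4
New value at index 0: 15
Delta = 15 - -4 = 19
New sum = old_sum + delta = 39 + (19) = 58

Answer: 58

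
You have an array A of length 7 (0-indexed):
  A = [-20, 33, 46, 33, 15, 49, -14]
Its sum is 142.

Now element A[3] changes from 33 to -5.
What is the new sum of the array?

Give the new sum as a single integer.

Old value at index 3: 33
New value at index 3: -5
Delta = -5 - 33 = -38
New sum = old_sum + delta = 142 + (-38) = 104

Answer: 104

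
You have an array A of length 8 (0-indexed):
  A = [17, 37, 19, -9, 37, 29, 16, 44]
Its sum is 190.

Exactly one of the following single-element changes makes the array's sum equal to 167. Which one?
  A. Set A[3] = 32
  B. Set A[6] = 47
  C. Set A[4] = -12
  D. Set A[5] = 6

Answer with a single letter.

Option A: A[3] -9->32, delta=41, new_sum=190+(41)=231
Option B: A[6] 16->47, delta=31, new_sum=190+(31)=221
Option C: A[4] 37->-12, delta=-49, new_sum=190+(-49)=141
Option D: A[5] 29->6, delta=-23, new_sum=190+(-23)=167 <-- matches target

Answer: D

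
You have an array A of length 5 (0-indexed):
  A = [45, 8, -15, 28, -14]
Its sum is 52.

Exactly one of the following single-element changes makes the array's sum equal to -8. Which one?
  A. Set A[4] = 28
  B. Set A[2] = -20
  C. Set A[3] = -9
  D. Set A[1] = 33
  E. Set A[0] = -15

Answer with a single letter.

Answer: E

Derivation:
Option A: A[4] -14->28, delta=42, new_sum=52+(42)=94
Option B: A[2] -15->-20, delta=-5, new_sum=52+(-5)=47
Option C: A[3] 28->-9, delta=-37, new_sum=52+(-37)=15
Option D: A[1] 8->33, delta=25, new_sum=52+(25)=77
Option E: A[0] 45->-15, delta=-60, new_sum=52+(-60)=-8 <-- matches target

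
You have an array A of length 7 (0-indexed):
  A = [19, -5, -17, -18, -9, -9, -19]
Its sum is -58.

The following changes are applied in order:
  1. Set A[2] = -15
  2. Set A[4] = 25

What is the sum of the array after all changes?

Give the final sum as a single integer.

Initial sum: -58
Change 1: A[2] -17 -> -15, delta = 2, sum = -56
Change 2: A[4] -9 -> 25, delta = 34, sum = -22

Answer: -22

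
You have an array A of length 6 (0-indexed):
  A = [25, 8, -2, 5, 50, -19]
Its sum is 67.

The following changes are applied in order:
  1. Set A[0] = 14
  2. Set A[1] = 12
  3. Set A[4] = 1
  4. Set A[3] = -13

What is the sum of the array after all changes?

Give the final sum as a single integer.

Answer: -7

Derivation:
Initial sum: 67
Change 1: A[0] 25 -> 14, delta = -11, sum = 56
Change 2: A[1] 8 -> 12, delta = 4, sum = 60
Change 3: A[4] 50 -> 1, delta = -49, sum = 11
Change 4: A[3] 5 -> -13, delta = -18, sum = -7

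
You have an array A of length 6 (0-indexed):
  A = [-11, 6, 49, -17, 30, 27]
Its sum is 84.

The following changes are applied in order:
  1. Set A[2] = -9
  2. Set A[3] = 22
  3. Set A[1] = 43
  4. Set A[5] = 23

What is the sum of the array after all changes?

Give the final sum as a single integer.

Answer: 98

Derivation:
Initial sum: 84
Change 1: A[2] 49 -> -9, delta = -58, sum = 26
Change 2: A[3] -17 -> 22, delta = 39, sum = 65
Change 3: A[1] 6 -> 43, delta = 37, sum = 102
Change 4: A[5] 27 -> 23, delta = -4, sum = 98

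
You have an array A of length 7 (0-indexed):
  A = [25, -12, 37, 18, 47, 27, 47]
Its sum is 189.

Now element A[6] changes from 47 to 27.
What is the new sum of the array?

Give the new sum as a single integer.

Answer: 169

Derivation:
Old value at index 6: 47
New value at index 6: 27
Delta = 27 - 47 = -20
New sum = old_sum + delta = 189 + (-20) = 169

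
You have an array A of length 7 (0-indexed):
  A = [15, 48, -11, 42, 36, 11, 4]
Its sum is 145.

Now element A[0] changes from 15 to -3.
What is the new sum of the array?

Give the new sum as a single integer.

Answer: 127

Derivation:
Old value at index 0: 15
New value at index 0: -3
Delta = -3 - 15 = -18
New sum = old_sum + delta = 145 + (-18) = 127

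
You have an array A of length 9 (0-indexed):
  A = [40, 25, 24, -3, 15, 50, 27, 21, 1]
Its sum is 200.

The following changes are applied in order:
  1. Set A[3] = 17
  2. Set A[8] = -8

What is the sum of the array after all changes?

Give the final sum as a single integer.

Answer: 211

Derivation:
Initial sum: 200
Change 1: A[3] -3 -> 17, delta = 20, sum = 220
Change 2: A[8] 1 -> -8, delta = -9, sum = 211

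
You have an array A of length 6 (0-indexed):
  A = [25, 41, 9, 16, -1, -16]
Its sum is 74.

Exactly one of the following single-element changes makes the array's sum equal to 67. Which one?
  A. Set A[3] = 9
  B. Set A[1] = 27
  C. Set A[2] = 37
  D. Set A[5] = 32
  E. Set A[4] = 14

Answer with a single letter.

Answer: A

Derivation:
Option A: A[3] 16->9, delta=-7, new_sum=74+(-7)=67 <-- matches target
Option B: A[1] 41->27, delta=-14, new_sum=74+(-14)=60
Option C: A[2] 9->37, delta=28, new_sum=74+(28)=102
Option D: A[5] -16->32, delta=48, new_sum=74+(48)=122
Option E: A[4] -1->14, delta=15, new_sum=74+(15)=89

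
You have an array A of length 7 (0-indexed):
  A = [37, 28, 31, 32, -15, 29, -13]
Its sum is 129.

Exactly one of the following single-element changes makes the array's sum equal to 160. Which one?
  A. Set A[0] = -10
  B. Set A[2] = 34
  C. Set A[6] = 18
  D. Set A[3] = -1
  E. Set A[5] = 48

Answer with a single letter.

Option A: A[0] 37->-10, delta=-47, new_sum=129+(-47)=82
Option B: A[2] 31->34, delta=3, new_sum=129+(3)=132
Option C: A[6] -13->18, delta=31, new_sum=129+(31)=160 <-- matches target
Option D: A[3] 32->-1, delta=-33, new_sum=129+(-33)=96
Option E: A[5] 29->48, delta=19, new_sum=129+(19)=148

Answer: C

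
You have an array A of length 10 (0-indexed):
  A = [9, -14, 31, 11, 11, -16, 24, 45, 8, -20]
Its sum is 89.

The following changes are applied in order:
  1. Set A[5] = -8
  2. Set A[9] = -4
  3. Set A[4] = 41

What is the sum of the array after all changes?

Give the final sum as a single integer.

Answer: 143

Derivation:
Initial sum: 89
Change 1: A[5] -16 -> -8, delta = 8, sum = 97
Change 2: A[9] -20 -> -4, delta = 16, sum = 113
Change 3: A[4] 11 -> 41, delta = 30, sum = 143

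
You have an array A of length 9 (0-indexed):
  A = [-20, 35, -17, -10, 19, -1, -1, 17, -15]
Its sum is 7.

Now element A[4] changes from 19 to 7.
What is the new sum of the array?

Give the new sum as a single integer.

Answer: -5

Derivation:
Old value at index 4: 19
New value at index 4: 7
Delta = 7 - 19 = -12
New sum = old_sum + delta = 7 + (-12) = -5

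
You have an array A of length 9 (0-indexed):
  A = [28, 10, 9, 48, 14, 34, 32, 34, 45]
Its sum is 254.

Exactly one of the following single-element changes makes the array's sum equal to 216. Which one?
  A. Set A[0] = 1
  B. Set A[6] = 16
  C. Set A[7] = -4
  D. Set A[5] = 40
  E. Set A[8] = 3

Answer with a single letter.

Option A: A[0] 28->1, delta=-27, new_sum=254+(-27)=227
Option B: A[6] 32->16, delta=-16, new_sum=254+(-16)=238
Option C: A[7] 34->-4, delta=-38, new_sum=254+(-38)=216 <-- matches target
Option D: A[5] 34->40, delta=6, new_sum=254+(6)=260
Option E: A[8] 45->3, delta=-42, new_sum=254+(-42)=212

Answer: C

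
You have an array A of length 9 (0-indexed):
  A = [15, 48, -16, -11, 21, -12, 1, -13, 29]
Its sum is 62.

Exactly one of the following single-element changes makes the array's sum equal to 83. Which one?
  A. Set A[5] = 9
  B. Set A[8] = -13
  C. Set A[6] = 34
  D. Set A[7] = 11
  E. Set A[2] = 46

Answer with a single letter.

Answer: A

Derivation:
Option A: A[5] -12->9, delta=21, new_sum=62+(21)=83 <-- matches target
Option B: A[8] 29->-13, delta=-42, new_sum=62+(-42)=20
Option C: A[6] 1->34, delta=33, new_sum=62+(33)=95
Option D: A[7] -13->11, delta=24, new_sum=62+(24)=86
Option E: A[2] -16->46, delta=62, new_sum=62+(62)=124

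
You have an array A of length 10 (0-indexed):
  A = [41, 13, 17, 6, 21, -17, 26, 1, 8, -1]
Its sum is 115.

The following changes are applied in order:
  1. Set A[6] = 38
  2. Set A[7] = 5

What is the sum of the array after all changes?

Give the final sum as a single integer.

Answer: 131

Derivation:
Initial sum: 115
Change 1: A[6] 26 -> 38, delta = 12, sum = 127
Change 2: A[7] 1 -> 5, delta = 4, sum = 131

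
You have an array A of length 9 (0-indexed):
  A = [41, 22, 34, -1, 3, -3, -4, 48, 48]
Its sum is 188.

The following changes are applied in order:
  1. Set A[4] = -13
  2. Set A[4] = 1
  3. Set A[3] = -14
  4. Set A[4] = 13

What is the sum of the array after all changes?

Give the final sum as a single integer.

Answer: 185

Derivation:
Initial sum: 188
Change 1: A[4] 3 -> -13, delta = -16, sum = 172
Change 2: A[4] -13 -> 1, delta = 14, sum = 186
Change 3: A[3] -1 -> -14, delta = -13, sum = 173
Change 4: A[4] 1 -> 13, delta = 12, sum = 185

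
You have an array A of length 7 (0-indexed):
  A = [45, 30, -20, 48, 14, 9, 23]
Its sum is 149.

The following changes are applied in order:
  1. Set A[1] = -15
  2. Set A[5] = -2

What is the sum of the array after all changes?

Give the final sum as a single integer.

Initial sum: 149
Change 1: A[1] 30 -> -15, delta = -45, sum = 104
Change 2: A[5] 9 -> -2, delta = -11, sum = 93

Answer: 93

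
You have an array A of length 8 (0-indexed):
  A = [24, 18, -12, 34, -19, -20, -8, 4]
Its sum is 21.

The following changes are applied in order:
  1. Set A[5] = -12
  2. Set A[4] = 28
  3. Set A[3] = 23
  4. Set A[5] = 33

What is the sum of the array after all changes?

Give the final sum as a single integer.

Answer: 110

Derivation:
Initial sum: 21
Change 1: A[5] -20 -> -12, delta = 8, sum = 29
Change 2: A[4] -19 -> 28, delta = 47, sum = 76
Change 3: A[3] 34 -> 23, delta = -11, sum = 65
Change 4: A[5] -12 -> 33, delta = 45, sum = 110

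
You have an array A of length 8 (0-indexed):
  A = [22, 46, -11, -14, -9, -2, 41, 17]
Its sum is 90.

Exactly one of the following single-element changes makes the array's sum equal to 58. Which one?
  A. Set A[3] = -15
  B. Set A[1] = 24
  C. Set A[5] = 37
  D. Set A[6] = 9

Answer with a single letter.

Option A: A[3] -14->-15, delta=-1, new_sum=90+(-1)=89
Option B: A[1] 46->24, delta=-22, new_sum=90+(-22)=68
Option C: A[5] -2->37, delta=39, new_sum=90+(39)=129
Option D: A[6] 41->9, delta=-32, new_sum=90+(-32)=58 <-- matches target

Answer: D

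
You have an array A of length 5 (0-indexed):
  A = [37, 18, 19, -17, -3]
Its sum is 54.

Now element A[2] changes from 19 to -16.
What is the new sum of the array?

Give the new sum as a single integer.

Answer: 19

Derivation:
Old value at index 2: 19
New value at index 2: -16
Delta = -16 - 19 = -35
New sum = old_sum + delta = 54 + (-35) = 19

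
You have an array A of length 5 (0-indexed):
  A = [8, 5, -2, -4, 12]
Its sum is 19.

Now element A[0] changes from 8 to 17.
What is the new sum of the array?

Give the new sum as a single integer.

Old value at index 0: 8
New value at index 0: 17
Delta = 17 - 8 = 9
New sum = old_sum + delta = 19 + (9) = 28

Answer: 28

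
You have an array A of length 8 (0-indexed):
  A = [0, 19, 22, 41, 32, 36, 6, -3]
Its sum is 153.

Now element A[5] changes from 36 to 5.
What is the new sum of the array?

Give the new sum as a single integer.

Old value at index 5: 36
New value at index 5: 5
Delta = 5 - 36 = -31
New sum = old_sum + delta = 153 + (-31) = 122

Answer: 122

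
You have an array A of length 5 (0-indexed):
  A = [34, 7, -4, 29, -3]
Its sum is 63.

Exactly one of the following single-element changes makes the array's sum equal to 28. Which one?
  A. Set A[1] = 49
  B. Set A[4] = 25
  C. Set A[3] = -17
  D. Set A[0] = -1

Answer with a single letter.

Answer: D

Derivation:
Option A: A[1] 7->49, delta=42, new_sum=63+(42)=105
Option B: A[4] -3->25, delta=28, new_sum=63+(28)=91
Option C: A[3] 29->-17, delta=-46, new_sum=63+(-46)=17
Option D: A[0] 34->-1, delta=-35, new_sum=63+(-35)=28 <-- matches target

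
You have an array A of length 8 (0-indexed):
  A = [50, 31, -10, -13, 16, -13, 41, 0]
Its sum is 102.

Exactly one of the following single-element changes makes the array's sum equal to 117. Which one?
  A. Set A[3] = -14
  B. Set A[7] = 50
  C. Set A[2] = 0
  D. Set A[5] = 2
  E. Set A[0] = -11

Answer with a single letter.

Option A: A[3] -13->-14, delta=-1, new_sum=102+(-1)=101
Option B: A[7] 0->50, delta=50, new_sum=102+(50)=152
Option C: A[2] -10->0, delta=10, new_sum=102+(10)=112
Option D: A[5] -13->2, delta=15, new_sum=102+(15)=117 <-- matches target
Option E: A[0] 50->-11, delta=-61, new_sum=102+(-61)=41

Answer: D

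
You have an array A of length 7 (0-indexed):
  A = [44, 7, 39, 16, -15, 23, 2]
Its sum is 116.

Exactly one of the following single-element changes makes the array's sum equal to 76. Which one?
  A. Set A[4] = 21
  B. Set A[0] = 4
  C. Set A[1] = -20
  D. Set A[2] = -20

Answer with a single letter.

Option A: A[4] -15->21, delta=36, new_sum=116+(36)=152
Option B: A[0] 44->4, delta=-40, new_sum=116+(-40)=76 <-- matches target
Option C: A[1] 7->-20, delta=-27, new_sum=116+(-27)=89
Option D: A[2] 39->-20, delta=-59, new_sum=116+(-59)=57

Answer: B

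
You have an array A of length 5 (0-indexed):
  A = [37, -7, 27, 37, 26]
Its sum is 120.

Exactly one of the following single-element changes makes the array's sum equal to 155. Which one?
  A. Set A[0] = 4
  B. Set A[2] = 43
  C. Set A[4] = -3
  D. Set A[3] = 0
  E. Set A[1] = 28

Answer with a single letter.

Option A: A[0] 37->4, delta=-33, new_sum=120+(-33)=87
Option B: A[2] 27->43, delta=16, new_sum=120+(16)=136
Option C: A[4] 26->-3, delta=-29, new_sum=120+(-29)=91
Option D: A[3] 37->0, delta=-37, new_sum=120+(-37)=83
Option E: A[1] -7->28, delta=35, new_sum=120+(35)=155 <-- matches target

Answer: E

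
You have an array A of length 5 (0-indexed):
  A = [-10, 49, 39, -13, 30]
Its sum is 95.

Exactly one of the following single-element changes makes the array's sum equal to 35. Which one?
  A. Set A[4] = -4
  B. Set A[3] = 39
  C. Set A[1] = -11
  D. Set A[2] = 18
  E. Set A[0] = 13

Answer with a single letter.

Option A: A[4] 30->-4, delta=-34, new_sum=95+(-34)=61
Option B: A[3] -13->39, delta=52, new_sum=95+(52)=147
Option C: A[1] 49->-11, delta=-60, new_sum=95+(-60)=35 <-- matches target
Option D: A[2] 39->18, delta=-21, new_sum=95+(-21)=74
Option E: A[0] -10->13, delta=23, new_sum=95+(23)=118

Answer: C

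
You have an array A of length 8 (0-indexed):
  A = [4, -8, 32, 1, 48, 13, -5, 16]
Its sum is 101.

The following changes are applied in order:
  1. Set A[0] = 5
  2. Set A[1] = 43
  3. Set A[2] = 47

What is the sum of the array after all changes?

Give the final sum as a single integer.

Initial sum: 101
Change 1: A[0] 4 -> 5, delta = 1, sum = 102
Change 2: A[1] -8 -> 43, delta = 51, sum = 153
Change 3: A[2] 32 -> 47, delta = 15, sum = 168

Answer: 168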